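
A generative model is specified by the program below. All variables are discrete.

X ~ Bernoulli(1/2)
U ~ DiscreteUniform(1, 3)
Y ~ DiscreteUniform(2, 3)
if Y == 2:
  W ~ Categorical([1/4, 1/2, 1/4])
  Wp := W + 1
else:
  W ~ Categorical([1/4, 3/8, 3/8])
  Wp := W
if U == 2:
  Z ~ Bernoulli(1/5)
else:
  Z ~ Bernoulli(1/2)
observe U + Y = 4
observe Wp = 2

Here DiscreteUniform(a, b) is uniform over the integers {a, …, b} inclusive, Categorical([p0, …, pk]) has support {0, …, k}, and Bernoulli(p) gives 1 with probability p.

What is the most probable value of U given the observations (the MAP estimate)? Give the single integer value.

argmax_v P(U = v | obs) = 2

Enumerate traces; 8 have nonzero weight after conditioning:
  (X=0, U=1, Y=3, W=2, Z=0) weight 1/64
  (X=0, U=1, Y=3, W=2, Z=1) weight 1/64
  (X=0, U=2, Y=2, W=1, Z=0) weight 1/30
  (X=0, U=2, Y=2, W=1, Z=1) weight 1/120
  (X=1, U=1, Y=3, W=2, Z=0) weight 1/64
  (X=1, U=1, Y=3, W=2, Z=1) weight 1/64
  (X=1, U=2, Y=2, W=1, Z=0) weight 1/30
  (X=1, U=2, Y=2, W=1, Z=1) weight 1/120
Group by U:
  weight(U=1) = 1/16
  weight(U=2) = 1/12
Total weight = 1/16 + 1/12 = 7/48
P(U=1 | obs) = 1/16 / 7/48 = 3/7
P(U=2 | obs) = 1/12 / 7/48 = 4/7
argmax = 2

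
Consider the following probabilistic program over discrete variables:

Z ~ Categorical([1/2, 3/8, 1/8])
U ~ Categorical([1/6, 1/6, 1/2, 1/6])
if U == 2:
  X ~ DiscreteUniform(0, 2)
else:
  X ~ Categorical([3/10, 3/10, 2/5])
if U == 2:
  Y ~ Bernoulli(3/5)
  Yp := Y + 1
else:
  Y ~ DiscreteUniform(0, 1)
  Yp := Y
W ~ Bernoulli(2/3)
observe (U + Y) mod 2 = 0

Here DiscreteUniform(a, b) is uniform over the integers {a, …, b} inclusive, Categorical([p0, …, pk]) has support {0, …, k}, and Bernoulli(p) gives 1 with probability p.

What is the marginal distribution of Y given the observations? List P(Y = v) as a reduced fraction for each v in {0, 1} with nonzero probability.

Enumerate traces; 72 have nonzero weight after conditioning:
  (Z=0, U=0, X=0, Y=0, W=0) weight 1/240
  (Z=0, U=0, X=0, Y=0, W=1) weight 1/120
  (Z=0, U=0, X=1, Y=0, W=0) weight 1/240
  (Z=0, U=0, X=1, Y=0, W=1) weight 1/120
  (Z=0, U=0, X=2, Y=0, W=0) weight 1/180
  (Z=0, U=0, X=2, Y=0, W=1) weight 1/90
  (Z=0, U=1, X=0, Y=1, W=0) weight 1/240
  (Z=0, U=1, X=0, Y=1, W=1) weight 1/120
  … 64 more
Group by Y:
  weight(Y=0) = 17/60
  weight(Y=1) = 1/6
Total weight = 17/60 + 1/6 = 9/20
P(Y=0 | obs) = 17/60 / 9/20 = 17/27
P(Y=1 | obs) = 1/6 / 9/20 = 10/27

P(Y=0) = 17/27, P(Y=1) = 10/27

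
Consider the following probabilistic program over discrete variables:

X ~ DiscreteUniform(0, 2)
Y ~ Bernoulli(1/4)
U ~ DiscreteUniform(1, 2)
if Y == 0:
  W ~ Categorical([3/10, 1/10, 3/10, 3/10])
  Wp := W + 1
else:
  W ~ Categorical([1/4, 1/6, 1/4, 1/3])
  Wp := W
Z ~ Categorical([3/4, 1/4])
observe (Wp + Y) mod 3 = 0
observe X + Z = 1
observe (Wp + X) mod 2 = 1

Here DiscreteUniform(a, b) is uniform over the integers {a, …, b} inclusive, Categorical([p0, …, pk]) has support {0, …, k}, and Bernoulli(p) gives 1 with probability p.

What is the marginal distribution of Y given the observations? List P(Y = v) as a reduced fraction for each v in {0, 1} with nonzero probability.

P(Y=0) = 6/11, P(Y=1) = 5/11

Enumerate traces; 4 have nonzero weight after conditioning:
  (X=0, Y=0, U=1, W=2, Z=1) weight 3/320
  (X=0, Y=0, U=2, W=2, Z=1) weight 3/320
  (X=1, Y=1, U=1, W=2, Z=0) weight 1/128
  (X=1, Y=1, U=2, W=2, Z=0) weight 1/128
Group by Y:
  weight(Y=0) = 3/160
  weight(Y=1) = 1/64
Total weight = 3/160 + 1/64 = 11/320
P(Y=0 | obs) = 3/160 / 11/320 = 6/11
P(Y=1 | obs) = 1/64 / 11/320 = 5/11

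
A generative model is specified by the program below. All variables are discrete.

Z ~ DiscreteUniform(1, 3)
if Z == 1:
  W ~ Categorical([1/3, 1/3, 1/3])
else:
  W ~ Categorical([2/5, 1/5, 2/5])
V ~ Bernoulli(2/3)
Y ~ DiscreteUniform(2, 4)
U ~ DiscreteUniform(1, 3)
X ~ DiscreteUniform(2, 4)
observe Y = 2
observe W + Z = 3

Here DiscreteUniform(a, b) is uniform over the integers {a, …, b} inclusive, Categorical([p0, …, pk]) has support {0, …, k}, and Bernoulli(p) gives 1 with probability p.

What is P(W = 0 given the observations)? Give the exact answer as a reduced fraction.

P(W = 0 | obs) = 3/7

Enumerate traces; 54 have nonzero weight after conditioning:
  (Z=1, W=2, V=0, Y=2, U=1, X=2) weight 1/729
  (Z=1, W=2, V=0, Y=2, U=1, X=3) weight 1/729
  (Z=1, W=2, V=0, Y=2, U=1, X=4) weight 1/729
  (Z=1, W=2, V=0, Y=2, U=2, X=2) weight 1/729
  (Z=1, W=2, V=0, Y=2, U=2, X=3) weight 1/729
  (Z=1, W=2, V=0, Y=2, U=2, X=4) weight 1/729
  (Z=1, W=2, V=0, Y=2, U=3, X=2) weight 1/729
  (Z=1, W=2, V=0, Y=2, U=3, X=3) weight 1/729
  (Z=2, W=1, V=0, Y=2, U=1, X=2) weight 1/1215
  (Z=3, W=0, V=0, Y=2, U=1, X=2) weight 2/1215
  … 44 more
Group by W:
  weight(W=0) = 2/45
  weight(W=1) = 1/45
  weight(W=2) = 1/27
Total weight = 2/45 + 1/45 + 1/27 = 14/135
P(W=0 | obs) = 2/45 / 14/135 = 3/7
P(W=1 | obs) = 1/45 / 14/135 = 3/14
P(W=2 | obs) = 1/27 / 14/135 = 5/14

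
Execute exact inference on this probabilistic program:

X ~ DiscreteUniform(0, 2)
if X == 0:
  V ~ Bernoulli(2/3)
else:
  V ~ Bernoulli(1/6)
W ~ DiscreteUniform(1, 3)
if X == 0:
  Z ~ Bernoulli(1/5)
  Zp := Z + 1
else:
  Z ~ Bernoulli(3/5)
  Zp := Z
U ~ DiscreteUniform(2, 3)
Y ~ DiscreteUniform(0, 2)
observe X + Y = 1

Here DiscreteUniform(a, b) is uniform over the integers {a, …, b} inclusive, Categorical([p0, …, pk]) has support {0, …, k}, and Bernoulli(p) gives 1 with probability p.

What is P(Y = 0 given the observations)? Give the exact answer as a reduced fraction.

P(Y = 0 | obs) = 1/2

Enumerate traces; 48 have nonzero weight after conditioning:
  (X=0, V=0, W=1, Z=0, U=2, Y=1) weight 2/405
  (X=0, V=0, W=1, Z=0, U=3, Y=1) weight 2/405
  (X=0, V=0, W=1, Z=1, U=2, Y=1) weight 1/810
  (X=0, V=0, W=1, Z=1, U=3, Y=1) weight 1/810
  (X=0, V=0, W=2, Z=0, U=2, Y=1) weight 2/405
  (X=0, V=0, W=2, Z=0, U=3, Y=1) weight 2/405
  (X=0, V=0, W=2, Z=1, U=2, Y=1) weight 1/810
  (X=0, V=0, W=2, Z=1, U=3, Y=1) weight 1/810
  (X=1, V=0, W=1, Z=0, U=2, Y=0) weight 1/162
  … 39 more
Group by Y:
  weight(Y=0) = 1/9
  weight(Y=1) = 1/9
Total weight = 1/9 + 1/9 = 2/9
P(Y=0 | obs) = 1/9 / 2/9 = 1/2
P(Y=1 | obs) = 1/9 / 2/9 = 1/2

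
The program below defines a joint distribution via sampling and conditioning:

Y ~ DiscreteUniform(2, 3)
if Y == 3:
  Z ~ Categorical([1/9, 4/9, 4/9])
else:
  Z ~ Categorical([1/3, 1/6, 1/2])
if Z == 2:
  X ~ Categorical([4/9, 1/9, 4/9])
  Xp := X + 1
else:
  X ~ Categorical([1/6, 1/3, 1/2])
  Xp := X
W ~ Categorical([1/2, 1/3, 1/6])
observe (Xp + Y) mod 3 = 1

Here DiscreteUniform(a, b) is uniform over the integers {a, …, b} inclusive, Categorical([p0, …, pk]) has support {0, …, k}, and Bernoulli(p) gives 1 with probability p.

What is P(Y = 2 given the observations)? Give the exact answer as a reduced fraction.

P(Y = 2 | obs) = 99/223

Enumerate traces; 18 have nonzero weight after conditioning:
  (Y=2, Z=0, X=2, W=0) weight 1/24
  (Y=2, Z=0, X=2, W=1) weight 1/36
  (Y=2, Z=0, X=2, W=2) weight 1/72
  (Y=2, Z=1, X=2, W=0) weight 1/48
  (Y=2, Z=1, X=2, W=1) weight 1/72
  (Y=2, Z=1, X=2, W=2) weight 1/144
  (Y=2, Z=2, X=1, W=0) weight 1/72
  (Y=2, Z=2, X=1, W=1) weight 1/108
  (Y=3, Z=0, X=1, W=0) weight 1/108
  … 9 more
Group by Y:
  weight(Y=2) = 11/72
  weight(Y=3) = 31/162
Total weight = 11/72 + 31/162 = 223/648
P(Y=2 | obs) = 11/72 / 223/648 = 99/223
P(Y=3 | obs) = 31/162 / 223/648 = 124/223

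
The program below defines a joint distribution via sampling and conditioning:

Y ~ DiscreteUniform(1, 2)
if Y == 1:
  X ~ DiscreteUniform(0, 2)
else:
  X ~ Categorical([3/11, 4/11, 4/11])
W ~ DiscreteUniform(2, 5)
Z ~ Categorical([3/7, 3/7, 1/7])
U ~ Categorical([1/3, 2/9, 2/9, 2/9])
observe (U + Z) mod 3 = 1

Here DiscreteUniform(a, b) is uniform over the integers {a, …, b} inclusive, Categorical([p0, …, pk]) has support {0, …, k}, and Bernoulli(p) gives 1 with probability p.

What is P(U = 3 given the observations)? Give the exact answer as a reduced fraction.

Enumerate traces; 96 have nonzero weight after conditioning:
  (Y=1, X=0, W=2, Z=0, U=1) weight 1/252
  (Y=1, X=0, W=2, Z=1, U=0) weight 1/168
  (Y=1, X=0, W=2, Z=1, U=3) weight 1/252
  (Y=1, X=0, W=2, Z=2, U=2) weight 1/756
  (Y=1, X=0, W=3, Z=0, U=1) weight 1/252
  (Y=1, X=0, W=3, Z=1, U=0) weight 1/168
  (Y=1, X=0, W=3, Z=1, U=3) weight 1/252
  (Y=1, X=0, W=3, Z=2, U=2) weight 1/756
  … 88 more
Group by U:
  weight(U=0) = 1/7
  weight(U=1) = 2/21
  weight(U=2) = 2/63
  weight(U=3) = 2/21
Total weight = 1/7 + 2/21 + 2/63 + 2/21 = 23/63
P(U=0 | obs) = 1/7 / 23/63 = 9/23
P(U=1 | obs) = 2/21 / 23/63 = 6/23
P(U=2 | obs) = 2/63 / 23/63 = 2/23
P(U=3 | obs) = 2/21 / 23/63 = 6/23

P(U = 3 | obs) = 6/23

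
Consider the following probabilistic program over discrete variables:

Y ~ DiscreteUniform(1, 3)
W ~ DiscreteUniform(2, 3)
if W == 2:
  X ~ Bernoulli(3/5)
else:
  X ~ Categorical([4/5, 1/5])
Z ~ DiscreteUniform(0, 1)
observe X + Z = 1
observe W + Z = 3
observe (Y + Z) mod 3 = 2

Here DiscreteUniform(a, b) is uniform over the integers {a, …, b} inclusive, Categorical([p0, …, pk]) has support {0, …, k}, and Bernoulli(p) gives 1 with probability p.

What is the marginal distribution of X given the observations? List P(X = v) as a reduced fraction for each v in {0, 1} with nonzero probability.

P(X=0) = 2/3, P(X=1) = 1/3

Enumerate traces; 2 have nonzero weight after conditioning:
  (Y=1, W=2, X=0, Z=1) weight 1/30
  (Y=2, W=3, X=1, Z=0) weight 1/60
Group by X:
  weight(X=0) = 1/30
  weight(X=1) = 1/60
Total weight = 1/30 + 1/60 = 1/20
P(X=0 | obs) = 1/30 / 1/20 = 2/3
P(X=1 | obs) = 1/60 / 1/20 = 1/3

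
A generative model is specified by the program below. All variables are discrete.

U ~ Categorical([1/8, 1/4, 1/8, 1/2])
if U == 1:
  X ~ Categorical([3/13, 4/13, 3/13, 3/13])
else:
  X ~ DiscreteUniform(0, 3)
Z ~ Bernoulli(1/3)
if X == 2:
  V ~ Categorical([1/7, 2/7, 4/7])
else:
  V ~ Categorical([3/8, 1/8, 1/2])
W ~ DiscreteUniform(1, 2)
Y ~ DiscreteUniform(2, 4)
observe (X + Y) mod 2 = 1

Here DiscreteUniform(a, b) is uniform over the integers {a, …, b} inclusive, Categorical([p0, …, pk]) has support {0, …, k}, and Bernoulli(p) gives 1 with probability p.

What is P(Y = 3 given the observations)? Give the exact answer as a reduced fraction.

Enumerate traces; 288 have nonzero weight after conditioning:
  (U=0, X=0, Z=0, V=0, W=1, Y=3) weight 1/768
  (U=0, X=0, Z=0, V=0, W=2, Y=3) weight 1/768
  (U=0, X=0, Z=0, V=1, W=1, Y=3) weight 1/2304
  (U=0, X=0, Z=0, V=1, W=2, Y=3) weight 1/2304
  (U=0, X=0, Z=0, V=2, W=1, Y=3) weight 1/576
  (U=0, X=0, Z=0, V=2, W=2, Y=3) weight 1/576
  (U=0, X=0, Z=1, V=0, W=1, Y=3) weight 1/1536
  (U=0, X=0, Z=1, V=0, W=2, Y=3) weight 1/1536
  (U=0, X=1, Z=0, V=0, W=1, Y=2) weight 1/768
  (U=0, X=1, Z=0, V=0, W=1, Y=4) weight 1/768
  … 278 more
Group by Y:
  weight(Y=2) = 53/312
  weight(Y=3) = 17/104
  weight(Y=4) = 53/312
Total weight = 53/312 + 17/104 + 53/312 = 157/312
P(Y=2 | obs) = 53/312 / 157/312 = 53/157
P(Y=3 | obs) = 17/104 / 157/312 = 51/157
P(Y=4 | obs) = 53/312 / 157/312 = 53/157

P(Y = 3 | obs) = 51/157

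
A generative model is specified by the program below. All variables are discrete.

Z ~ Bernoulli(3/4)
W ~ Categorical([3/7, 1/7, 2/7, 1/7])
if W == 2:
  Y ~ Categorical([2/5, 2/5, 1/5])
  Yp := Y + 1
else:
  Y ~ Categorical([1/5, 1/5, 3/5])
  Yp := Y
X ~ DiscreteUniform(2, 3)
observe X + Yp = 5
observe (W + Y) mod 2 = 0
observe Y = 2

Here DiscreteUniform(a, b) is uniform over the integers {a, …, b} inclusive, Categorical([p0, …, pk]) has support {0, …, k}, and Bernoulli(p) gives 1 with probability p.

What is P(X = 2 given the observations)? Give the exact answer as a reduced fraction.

P(X = 2 | obs) = 2/11

Enumerate traces; 4 have nonzero weight after conditioning:
  (Z=0, W=0, Y=2, X=3) weight 9/280
  (Z=0, W=2, Y=2, X=2) weight 1/140
  (Z=1, W=0, Y=2, X=3) weight 27/280
  (Z=1, W=2, Y=2, X=2) weight 3/140
Group by X:
  weight(X=2) = 1/35
  weight(X=3) = 9/70
Total weight = 1/35 + 9/70 = 11/70
P(X=2 | obs) = 1/35 / 11/70 = 2/11
P(X=3 | obs) = 9/70 / 11/70 = 9/11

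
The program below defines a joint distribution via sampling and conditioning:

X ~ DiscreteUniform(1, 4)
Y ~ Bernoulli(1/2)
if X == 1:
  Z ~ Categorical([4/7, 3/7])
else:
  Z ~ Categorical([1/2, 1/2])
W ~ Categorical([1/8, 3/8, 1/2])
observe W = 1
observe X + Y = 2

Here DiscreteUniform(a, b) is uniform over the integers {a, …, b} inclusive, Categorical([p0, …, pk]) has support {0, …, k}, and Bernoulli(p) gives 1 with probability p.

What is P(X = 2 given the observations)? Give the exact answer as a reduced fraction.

P(X = 2 | obs) = 1/2

Enumerate traces; 4 have nonzero weight after conditioning:
  (X=1, Y=1, Z=0, W=1) weight 3/112
  (X=1, Y=1, Z=1, W=1) weight 9/448
  (X=2, Y=0, Z=0, W=1) weight 3/128
  (X=2, Y=0, Z=1, W=1) weight 3/128
Group by X:
  weight(X=1) = 3/64
  weight(X=2) = 3/64
Total weight = 3/64 + 3/64 = 3/32
P(X=1 | obs) = 3/64 / 3/32 = 1/2
P(X=2 | obs) = 3/64 / 3/32 = 1/2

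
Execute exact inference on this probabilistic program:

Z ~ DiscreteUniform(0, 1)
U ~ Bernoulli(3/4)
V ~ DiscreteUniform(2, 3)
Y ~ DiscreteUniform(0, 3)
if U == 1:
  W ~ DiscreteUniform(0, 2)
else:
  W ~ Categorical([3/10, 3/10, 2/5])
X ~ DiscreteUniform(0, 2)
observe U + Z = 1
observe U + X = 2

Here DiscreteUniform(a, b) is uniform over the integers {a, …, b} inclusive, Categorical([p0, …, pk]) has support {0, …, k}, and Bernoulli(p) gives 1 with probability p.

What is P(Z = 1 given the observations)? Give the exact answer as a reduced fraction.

P(Z = 1 | obs) = 1/4

Enumerate traces; 48 have nonzero weight after conditioning:
  (Z=0, U=1, V=2, Y=0, W=0, X=1) weight 1/192
  (Z=0, U=1, V=2, Y=0, W=1, X=1) weight 1/192
  (Z=0, U=1, V=2, Y=0, W=2, X=1) weight 1/192
  (Z=0, U=1, V=2, Y=1, W=0, X=1) weight 1/192
  (Z=0, U=1, V=2, Y=1, W=1, X=1) weight 1/192
  (Z=0, U=1, V=2, Y=1, W=2, X=1) weight 1/192
  (Z=0, U=1, V=2, Y=2, W=0, X=1) weight 1/192
  (Z=0, U=1, V=2, Y=2, W=1, X=1) weight 1/192
  (Z=1, U=0, V=2, Y=0, W=0, X=2) weight 1/640
  … 39 more
Group by Z:
  weight(Z=0) = 1/8
  weight(Z=1) = 1/24
Total weight = 1/8 + 1/24 = 1/6
P(Z=0 | obs) = 1/8 / 1/6 = 3/4
P(Z=1 | obs) = 1/24 / 1/6 = 1/4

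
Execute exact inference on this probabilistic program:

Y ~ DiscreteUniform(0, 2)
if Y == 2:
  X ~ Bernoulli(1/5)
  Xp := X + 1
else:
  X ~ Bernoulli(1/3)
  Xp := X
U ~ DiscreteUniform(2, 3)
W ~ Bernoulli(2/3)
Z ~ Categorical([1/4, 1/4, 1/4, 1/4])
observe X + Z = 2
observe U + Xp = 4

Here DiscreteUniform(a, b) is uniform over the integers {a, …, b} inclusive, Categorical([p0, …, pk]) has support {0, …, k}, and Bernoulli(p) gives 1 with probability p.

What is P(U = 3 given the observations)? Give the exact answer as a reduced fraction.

Enumerate traces; 8 have nonzero weight after conditioning:
  (Y=0, X=1, U=3, W=0, Z=1) weight 1/216
  (Y=0, X=1, U=3, W=1, Z=1) weight 1/108
  (Y=1, X=1, U=3, W=0, Z=1) weight 1/216
  (Y=1, X=1, U=3, W=1, Z=1) weight 1/108
  (Y=2, X=0, U=3, W=0, Z=2) weight 1/90
  (Y=2, X=0, U=3, W=1, Z=2) weight 1/45
  (Y=2, X=1, U=2, W=0, Z=1) weight 1/360
  (Y=2, X=1, U=2, W=1, Z=1) weight 1/180
Group by U:
  weight(U=2) = 1/120
  weight(U=3) = 11/180
Total weight = 1/120 + 11/180 = 5/72
P(U=2 | obs) = 1/120 / 5/72 = 3/25
P(U=3 | obs) = 11/180 / 5/72 = 22/25

P(U = 3 | obs) = 22/25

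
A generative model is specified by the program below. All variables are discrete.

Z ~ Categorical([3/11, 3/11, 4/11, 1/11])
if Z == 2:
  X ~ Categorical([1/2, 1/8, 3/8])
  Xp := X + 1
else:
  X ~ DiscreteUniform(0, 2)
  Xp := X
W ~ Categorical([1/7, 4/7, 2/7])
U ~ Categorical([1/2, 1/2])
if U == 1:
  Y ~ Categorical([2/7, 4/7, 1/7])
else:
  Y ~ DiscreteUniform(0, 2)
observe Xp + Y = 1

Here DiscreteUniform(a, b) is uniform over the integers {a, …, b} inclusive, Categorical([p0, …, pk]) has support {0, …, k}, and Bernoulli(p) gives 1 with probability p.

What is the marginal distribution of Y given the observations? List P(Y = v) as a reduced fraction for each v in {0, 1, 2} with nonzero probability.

P(Y=0) = 169/302, P(Y=1) = 133/302

Enumerate traces; 42 have nonzero weight after conditioning:
  (Z=0, X=0, W=0, U=0, Y=1) weight 1/462
  (Z=0, X=0, W=0, U=1, Y=1) weight 2/539
  (Z=0, X=0, W=1, U=0, Y=1) weight 2/231
  (Z=0, X=0, W=1, U=1, Y=1) weight 8/539
  (Z=0, X=0, W=2, U=0, Y=1) weight 1/231
  (Z=0, X=0, W=2, U=1, Y=1) weight 4/539
  (Z=0, X=1, W=0, U=0, Y=0) weight 1/462
  (Z=0, X=1, W=0, U=1, Y=0) weight 1/539
  … 34 more
Group by Y:
  weight(Y=0) = 169/1386
  weight(Y=1) = 19/198
Total weight = 169/1386 + 19/198 = 151/693
P(Y=0 | obs) = 169/1386 / 151/693 = 169/302
P(Y=1 | obs) = 19/198 / 151/693 = 133/302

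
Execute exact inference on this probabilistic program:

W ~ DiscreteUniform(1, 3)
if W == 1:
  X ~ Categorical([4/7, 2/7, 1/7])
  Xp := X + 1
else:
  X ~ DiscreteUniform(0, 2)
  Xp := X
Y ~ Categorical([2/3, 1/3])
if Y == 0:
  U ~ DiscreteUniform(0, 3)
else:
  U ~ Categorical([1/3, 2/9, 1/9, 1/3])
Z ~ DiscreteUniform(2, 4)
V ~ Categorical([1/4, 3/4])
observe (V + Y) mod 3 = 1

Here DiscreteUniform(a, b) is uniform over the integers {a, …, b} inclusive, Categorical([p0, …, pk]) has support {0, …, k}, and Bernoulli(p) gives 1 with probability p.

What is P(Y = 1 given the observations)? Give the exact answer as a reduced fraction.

P(Y = 1 | obs) = 1/7

Enumerate traces; 216 have nonzero weight after conditioning:
  (W=1, X=0, Y=0, U=0, Z=2, V=1) weight 1/126
  (W=1, X=0, Y=0, U=0, Z=3, V=1) weight 1/126
  (W=1, X=0, Y=0, U=0, Z=4, V=1) weight 1/126
  (W=1, X=0, Y=0, U=1, Z=2, V=1) weight 1/126
  (W=1, X=0, Y=0, U=1, Z=3, V=1) weight 1/126
  (W=1, X=0, Y=0, U=1, Z=4, V=1) weight 1/126
  (W=1, X=0, Y=0, U=2, Z=2, V=1) weight 1/126
  (W=1, X=0, Y=0, U=2, Z=3, V=1) weight 1/126
  (W=1, X=0, Y=1, U=0, Z=2, V=0) weight 1/567
  … 207 more
Group by Y:
  weight(Y=0) = 1/2
  weight(Y=1) = 1/12
Total weight = 1/2 + 1/12 = 7/12
P(Y=0 | obs) = 1/2 / 7/12 = 6/7
P(Y=1 | obs) = 1/12 / 7/12 = 1/7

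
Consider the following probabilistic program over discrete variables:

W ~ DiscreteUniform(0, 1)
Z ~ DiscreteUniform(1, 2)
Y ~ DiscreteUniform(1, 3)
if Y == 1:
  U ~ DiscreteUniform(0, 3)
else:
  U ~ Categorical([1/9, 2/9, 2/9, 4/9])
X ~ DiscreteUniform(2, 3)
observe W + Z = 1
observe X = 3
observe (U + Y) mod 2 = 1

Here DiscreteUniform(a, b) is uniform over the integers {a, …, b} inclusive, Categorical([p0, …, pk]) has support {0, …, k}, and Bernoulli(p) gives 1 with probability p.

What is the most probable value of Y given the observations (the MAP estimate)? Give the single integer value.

Enumerate traces; 6 have nonzero weight after conditioning:
  (W=0, Z=1, Y=1, U=0, X=3) weight 1/96
  (W=0, Z=1, Y=1, U=2, X=3) weight 1/96
  (W=0, Z=1, Y=2, U=1, X=3) weight 1/108
  (W=0, Z=1, Y=2, U=3, X=3) weight 1/54
  (W=0, Z=1, Y=3, U=0, X=3) weight 1/216
  (W=0, Z=1, Y=3, U=2, X=3) weight 1/108
Group by Y:
  weight(Y=1) = 1/48
  weight(Y=2) = 1/36
  weight(Y=3) = 1/72
Total weight = 1/48 + 1/36 + 1/72 = 1/16
P(Y=1 | obs) = 1/48 / 1/16 = 1/3
P(Y=2 | obs) = 1/36 / 1/16 = 4/9
P(Y=3 | obs) = 1/72 / 1/16 = 2/9
argmax = 2

argmax_v P(Y = v | obs) = 2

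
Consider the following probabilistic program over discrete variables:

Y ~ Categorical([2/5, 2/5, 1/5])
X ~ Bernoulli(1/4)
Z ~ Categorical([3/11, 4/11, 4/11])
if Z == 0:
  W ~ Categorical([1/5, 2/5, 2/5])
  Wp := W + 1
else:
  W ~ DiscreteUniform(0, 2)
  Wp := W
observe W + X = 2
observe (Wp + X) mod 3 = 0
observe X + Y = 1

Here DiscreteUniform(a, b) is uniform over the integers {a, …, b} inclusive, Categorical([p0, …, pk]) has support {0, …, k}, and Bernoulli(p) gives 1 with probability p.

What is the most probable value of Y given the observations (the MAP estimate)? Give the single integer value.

Enumerate traces; 2 have nonzero weight after conditioning:
  (Y=0, X=1, Z=0, W=1) weight 3/275
  (Y=1, X=0, Z=0, W=2) weight 9/275
Group by Y:
  weight(Y=0) = 3/275
  weight(Y=1) = 9/275
Total weight = 3/275 + 9/275 = 12/275
P(Y=0 | obs) = 3/275 / 12/275 = 1/4
P(Y=1 | obs) = 9/275 / 12/275 = 3/4
argmax = 1

argmax_v P(Y = v | obs) = 1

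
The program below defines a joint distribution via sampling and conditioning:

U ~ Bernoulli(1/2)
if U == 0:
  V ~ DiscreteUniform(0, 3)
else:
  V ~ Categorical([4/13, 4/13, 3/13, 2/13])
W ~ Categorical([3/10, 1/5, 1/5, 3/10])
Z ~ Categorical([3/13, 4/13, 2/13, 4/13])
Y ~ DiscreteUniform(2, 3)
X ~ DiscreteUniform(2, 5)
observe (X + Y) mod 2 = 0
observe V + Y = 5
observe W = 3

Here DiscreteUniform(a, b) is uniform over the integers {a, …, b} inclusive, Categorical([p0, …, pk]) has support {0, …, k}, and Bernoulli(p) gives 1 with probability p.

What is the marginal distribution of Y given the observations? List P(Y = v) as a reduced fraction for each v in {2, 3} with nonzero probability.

Enumerate traces; 32 have nonzero weight after conditioning:
  (U=0, V=2, W=3, Z=0, Y=3, X=3) weight 9/8320
  (U=0, V=2, W=3, Z=0, Y=3, X=5) weight 9/8320
  (U=0, V=2, W=3, Z=1, Y=3, X=3) weight 3/2080
  (U=0, V=2, W=3, Z=1, Y=3, X=5) weight 3/2080
  (U=0, V=2, W=3, Z=2, Y=3, X=3) weight 3/4160
  (U=0, V=2, W=3, Z=2, Y=3, X=5) weight 3/4160
  (U=0, V=2, W=3, Z=3, Y=3, X=3) weight 3/2080
  (U=0, V=2, W=3, Z=3, Y=3, X=5) weight 3/2080
  (U=0, V=3, W=3, Z=0, Y=2, X=2) weight 9/8320
  … 23 more
Group by Y:
  weight(Y=2) = 63/4160
  weight(Y=3) = 15/832
Total weight = 63/4160 + 15/832 = 69/2080
P(Y=2 | obs) = 63/4160 / 69/2080 = 21/46
P(Y=3 | obs) = 15/832 / 69/2080 = 25/46

P(Y=2) = 21/46, P(Y=3) = 25/46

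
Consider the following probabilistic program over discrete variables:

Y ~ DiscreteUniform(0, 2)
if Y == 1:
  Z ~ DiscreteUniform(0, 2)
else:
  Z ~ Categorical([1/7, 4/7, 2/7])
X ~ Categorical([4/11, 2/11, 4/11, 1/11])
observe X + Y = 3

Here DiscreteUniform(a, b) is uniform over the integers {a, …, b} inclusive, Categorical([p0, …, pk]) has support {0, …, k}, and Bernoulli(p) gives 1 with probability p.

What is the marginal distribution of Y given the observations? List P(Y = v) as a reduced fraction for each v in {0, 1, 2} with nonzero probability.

P(Y=0) = 1/7, P(Y=1) = 4/7, P(Y=2) = 2/7

Enumerate traces; 9 have nonzero weight after conditioning:
  (Y=0, Z=0, X=3) weight 1/231
  (Y=0, Z=1, X=3) weight 4/231
  (Y=0, Z=2, X=3) weight 2/231
  (Y=1, Z=0, X=2) weight 4/99
  (Y=1, Z=1, X=2) weight 4/99
  (Y=1, Z=2, X=2) weight 4/99
  (Y=2, Z=0, X=1) weight 2/231
  (Y=2, Z=1, X=1) weight 8/231
  … 1 more
Group by Y:
  weight(Y=0) = 1/33
  weight(Y=1) = 4/33
  weight(Y=2) = 2/33
Total weight = 1/33 + 4/33 + 2/33 = 7/33
P(Y=0 | obs) = 1/33 / 7/33 = 1/7
P(Y=1 | obs) = 4/33 / 7/33 = 4/7
P(Y=2 | obs) = 2/33 / 7/33 = 2/7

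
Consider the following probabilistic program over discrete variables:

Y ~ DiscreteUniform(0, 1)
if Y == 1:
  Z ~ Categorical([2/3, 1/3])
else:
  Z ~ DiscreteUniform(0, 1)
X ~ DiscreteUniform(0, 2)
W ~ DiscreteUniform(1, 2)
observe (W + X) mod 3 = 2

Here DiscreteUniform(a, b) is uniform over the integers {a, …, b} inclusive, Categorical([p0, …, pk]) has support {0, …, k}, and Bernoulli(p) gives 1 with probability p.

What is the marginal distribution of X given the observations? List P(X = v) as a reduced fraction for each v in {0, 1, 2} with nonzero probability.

Enumerate traces; 8 have nonzero weight after conditioning:
  (Y=0, Z=0, X=0, W=2) weight 1/24
  (Y=0, Z=0, X=1, W=1) weight 1/24
  (Y=0, Z=1, X=0, W=2) weight 1/24
  (Y=0, Z=1, X=1, W=1) weight 1/24
  (Y=1, Z=0, X=0, W=2) weight 1/18
  (Y=1, Z=0, X=1, W=1) weight 1/18
  (Y=1, Z=1, X=0, W=2) weight 1/36
  (Y=1, Z=1, X=1, W=1) weight 1/36
Group by X:
  weight(X=0) = 1/6
  weight(X=1) = 1/6
Total weight = 1/6 + 1/6 = 1/3
P(X=0 | obs) = 1/6 / 1/3 = 1/2
P(X=1 | obs) = 1/6 / 1/3 = 1/2

P(X=0) = 1/2, P(X=1) = 1/2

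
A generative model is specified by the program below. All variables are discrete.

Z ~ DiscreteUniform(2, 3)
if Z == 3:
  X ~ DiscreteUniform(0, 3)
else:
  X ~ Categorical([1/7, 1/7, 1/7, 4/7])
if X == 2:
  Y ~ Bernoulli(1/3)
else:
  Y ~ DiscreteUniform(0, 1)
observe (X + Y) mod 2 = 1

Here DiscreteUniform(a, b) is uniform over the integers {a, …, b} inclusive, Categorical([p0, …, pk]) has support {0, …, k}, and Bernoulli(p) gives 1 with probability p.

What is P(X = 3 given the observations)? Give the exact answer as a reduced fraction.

Enumerate traces; 8 have nonzero weight after conditioning:
  (Z=2, X=0, Y=1) weight 1/28
  (Z=2, X=1, Y=0) weight 1/28
  (Z=2, X=2, Y=1) weight 1/42
  (Z=2, X=3, Y=0) weight 1/7
  (Z=3, X=0, Y=1) weight 1/16
  (Z=3, X=1, Y=0) weight 1/16
  (Z=3, X=2, Y=1) weight 1/24
  (Z=3, X=3, Y=0) weight 1/16
Group by X:
  weight(X=0) = 11/112
  weight(X=1) = 11/112
  weight(X=2) = 11/168
  weight(X=3) = 23/112
Total weight = 11/112 + 11/112 + 11/168 + 23/112 = 157/336
P(X=0 | obs) = 11/112 / 157/336 = 33/157
P(X=1 | obs) = 11/112 / 157/336 = 33/157
P(X=2 | obs) = 11/168 / 157/336 = 22/157
P(X=3 | obs) = 23/112 / 157/336 = 69/157

P(X = 3 | obs) = 69/157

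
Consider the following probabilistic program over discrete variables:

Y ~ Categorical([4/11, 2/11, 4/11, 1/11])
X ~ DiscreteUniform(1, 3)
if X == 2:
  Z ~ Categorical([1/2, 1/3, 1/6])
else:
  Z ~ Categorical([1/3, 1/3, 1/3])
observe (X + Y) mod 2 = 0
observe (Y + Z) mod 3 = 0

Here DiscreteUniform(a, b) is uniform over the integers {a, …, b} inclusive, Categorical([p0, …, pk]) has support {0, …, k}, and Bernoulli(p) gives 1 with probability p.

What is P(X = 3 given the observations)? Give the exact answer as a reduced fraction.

Enumerate traces; 6 have nonzero weight after conditioning:
  (Y=0, X=2, Z=0) weight 2/33
  (Y=1, X=1, Z=2) weight 2/99
  (Y=1, X=3, Z=2) weight 2/99
  (Y=2, X=2, Z=1) weight 4/99
  (Y=3, X=1, Z=0) weight 1/99
  (Y=3, X=3, Z=0) weight 1/99
Group by X:
  weight(X=1) = 1/33
  weight(X=2) = 10/99
  weight(X=3) = 1/33
Total weight = 1/33 + 10/99 + 1/33 = 16/99
P(X=1 | obs) = 1/33 / 16/99 = 3/16
P(X=2 | obs) = 10/99 / 16/99 = 5/8
P(X=3 | obs) = 1/33 / 16/99 = 3/16

P(X = 3 | obs) = 3/16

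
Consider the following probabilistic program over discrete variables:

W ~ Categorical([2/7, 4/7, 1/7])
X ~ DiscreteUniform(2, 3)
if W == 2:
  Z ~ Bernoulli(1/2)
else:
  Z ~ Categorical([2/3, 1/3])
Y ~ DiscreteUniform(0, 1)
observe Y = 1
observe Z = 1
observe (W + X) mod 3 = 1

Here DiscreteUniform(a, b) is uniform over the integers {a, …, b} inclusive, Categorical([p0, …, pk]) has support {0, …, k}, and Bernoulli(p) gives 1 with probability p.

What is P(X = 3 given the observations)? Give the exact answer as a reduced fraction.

Enumerate traces; 2 have nonzero weight after conditioning:
  (W=1, X=3, Z=1, Y=1) weight 1/21
  (W=2, X=2, Z=1, Y=1) weight 1/56
Group by X:
  weight(X=2) = 1/56
  weight(X=3) = 1/21
Total weight = 1/56 + 1/21 = 11/168
P(X=2 | obs) = 1/56 / 11/168 = 3/11
P(X=3 | obs) = 1/21 / 11/168 = 8/11

P(X = 3 | obs) = 8/11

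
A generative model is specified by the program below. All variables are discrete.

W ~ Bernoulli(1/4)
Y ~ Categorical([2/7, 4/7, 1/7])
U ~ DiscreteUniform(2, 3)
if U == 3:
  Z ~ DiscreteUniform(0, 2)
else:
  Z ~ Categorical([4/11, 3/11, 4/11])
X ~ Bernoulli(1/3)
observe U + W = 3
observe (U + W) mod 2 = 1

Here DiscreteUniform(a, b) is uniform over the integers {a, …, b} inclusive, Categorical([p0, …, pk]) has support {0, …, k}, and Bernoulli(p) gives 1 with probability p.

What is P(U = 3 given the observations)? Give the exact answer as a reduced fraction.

Enumerate traces; 36 have nonzero weight after conditioning:
  (W=0, Y=0, U=3, Z=0, X=0) weight 1/42
  (W=0, Y=0, U=3, Z=0, X=1) weight 1/84
  (W=0, Y=0, U=3, Z=1, X=0) weight 1/42
  (W=0, Y=0, U=3, Z=1, X=1) weight 1/84
  (W=0, Y=0, U=3, Z=2, X=0) weight 1/42
  (W=0, Y=0, U=3, Z=2, X=1) weight 1/84
  (W=0, Y=1, U=3, Z=0, X=0) weight 1/21
  (W=0, Y=1, U=3, Z=0, X=1) weight 1/42
  (W=1, Y=0, U=2, Z=0, X=0) weight 2/231
  … 27 more
Group by U:
  weight(U=2) = 1/8
  weight(U=3) = 3/8
Total weight = 1/8 + 3/8 = 1/2
P(U=2 | obs) = 1/8 / 1/2 = 1/4
P(U=3 | obs) = 3/8 / 1/2 = 3/4

P(U = 3 | obs) = 3/4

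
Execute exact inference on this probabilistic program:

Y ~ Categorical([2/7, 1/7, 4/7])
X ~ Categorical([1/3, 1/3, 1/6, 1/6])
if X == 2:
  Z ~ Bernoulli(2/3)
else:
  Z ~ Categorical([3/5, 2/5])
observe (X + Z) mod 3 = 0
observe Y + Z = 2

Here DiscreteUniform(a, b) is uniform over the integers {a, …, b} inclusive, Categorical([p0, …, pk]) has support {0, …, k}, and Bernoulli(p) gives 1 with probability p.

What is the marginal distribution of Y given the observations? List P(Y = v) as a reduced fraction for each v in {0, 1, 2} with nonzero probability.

P(Y=1) = 5/59, P(Y=2) = 54/59

Enumerate traces; 3 have nonzero weight after conditioning:
  (Y=1, X=2, Z=1) weight 1/63
  (Y=2, X=0, Z=0) weight 4/35
  (Y=2, X=3, Z=0) weight 2/35
Group by Y:
  weight(Y=1) = 1/63
  weight(Y=2) = 6/35
Total weight = 1/63 + 6/35 = 59/315
P(Y=1 | obs) = 1/63 / 59/315 = 5/59
P(Y=2 | obs) = 6/35 / 59/315 = 54/59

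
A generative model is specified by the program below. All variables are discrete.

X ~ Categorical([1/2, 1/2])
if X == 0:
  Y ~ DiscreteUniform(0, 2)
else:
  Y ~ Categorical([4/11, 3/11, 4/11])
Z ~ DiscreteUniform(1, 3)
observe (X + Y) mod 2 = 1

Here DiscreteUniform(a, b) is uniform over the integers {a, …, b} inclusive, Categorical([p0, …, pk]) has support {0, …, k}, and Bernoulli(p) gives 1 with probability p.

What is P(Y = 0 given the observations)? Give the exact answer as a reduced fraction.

P(Y = 0 | obs) = 12/35

Enumerate traces; 9 have nonzero weight after conditioning:
  (X=0, Y=1, Z=1) weight 1/18
  (X=0, Y=1, Z=2) weight 1/18
  (X=0, Y=1, Z=3) weight 1/18
  (X=1, Y=0, Z=1) weight 2/33
  (X=1, Y=0, Z=2) weight 2/33
  (X=1, Y=0, Z=3) weight 2/33
  (X=1, Y=2, Z=1) weight 2/33
  (X=1, Y=2, Z=2) weight 2/33
  … 1 more
Group by Y:
  weight(Y=0) = 2/11
  weight(Y=1) = 1/6
  weight(Y=2) = 2/11
Total weight = 2/11 + 1/6 + 2/11 = 35/66
P(Y=0 | obs) = 2/11 / 35/66 = 12/35
P(Y=1 | obs) = 1/6 / 35/66 = 11/35
P(Y=2 | obs) = 2/11 / 35/66 = 12/35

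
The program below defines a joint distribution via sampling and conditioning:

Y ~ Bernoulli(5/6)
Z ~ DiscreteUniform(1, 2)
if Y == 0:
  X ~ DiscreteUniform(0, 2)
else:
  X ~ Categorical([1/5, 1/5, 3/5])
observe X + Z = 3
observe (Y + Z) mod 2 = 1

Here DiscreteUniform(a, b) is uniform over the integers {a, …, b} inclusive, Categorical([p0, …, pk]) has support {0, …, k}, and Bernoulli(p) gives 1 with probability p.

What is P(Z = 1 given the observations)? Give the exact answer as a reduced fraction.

Enumerate traces; 2 have nonzero weight after conditioning:
  (Y=0, Z=1, X=2) weight 1/36
  (Y=1, Z=2, X=1) weight 1/12
Group by Z:
  weight(Z=1) = 1/36
  weight(Z=2) = 1/12
Total weight = 1/36 + 1/12 = 1/9
P(Z=1 | obs) = 1/36 / 1/9 = 1/4
P(Z=2 | obs) = 1/12 / 1/9 = 3/4

P(Z = 1 | obs) = 1/4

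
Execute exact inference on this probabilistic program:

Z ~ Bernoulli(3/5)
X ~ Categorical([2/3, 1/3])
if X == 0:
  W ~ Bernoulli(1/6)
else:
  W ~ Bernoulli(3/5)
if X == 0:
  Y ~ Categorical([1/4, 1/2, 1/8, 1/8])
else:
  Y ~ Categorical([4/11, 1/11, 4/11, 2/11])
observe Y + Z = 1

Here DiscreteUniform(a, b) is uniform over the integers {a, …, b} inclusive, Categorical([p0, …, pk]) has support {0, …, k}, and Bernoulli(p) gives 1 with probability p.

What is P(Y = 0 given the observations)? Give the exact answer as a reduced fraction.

Enumerate traces; 8 have nonzero weight after conditioning:
  (Z=0, X=0, W=0, Y=1) weight 1/9
  (Z=0, X=0, W=1, Y=1) weight 1/45
  (Z=0, X=1, W=0, Y=1) weight 4/825
  (Z=0, X=1, W=1, Y=1) weight 2/275
  (Z=1, X=0, W=0, Y=0) weight 1/12
  (Z=1, X=0, W=1, Y=0) weight 1/60
  (Z=1, X=1, W=0, Y=0) weight 8/275
  (Z=1, X=1, W=1, Y=0) weight 12/275
Group by Y:
  weight(Y=0) = 19/110
  weight(Y=1) = 8/55
Total weight = 19/110 + 8/55 = 7/22
P(Y=0 | obs) = 19/110 / 7/22 = 19/35
P(Y=1 | obs) = 8/55 / 7/22 = 16/35

P(Y = 0 | obs) = 19/35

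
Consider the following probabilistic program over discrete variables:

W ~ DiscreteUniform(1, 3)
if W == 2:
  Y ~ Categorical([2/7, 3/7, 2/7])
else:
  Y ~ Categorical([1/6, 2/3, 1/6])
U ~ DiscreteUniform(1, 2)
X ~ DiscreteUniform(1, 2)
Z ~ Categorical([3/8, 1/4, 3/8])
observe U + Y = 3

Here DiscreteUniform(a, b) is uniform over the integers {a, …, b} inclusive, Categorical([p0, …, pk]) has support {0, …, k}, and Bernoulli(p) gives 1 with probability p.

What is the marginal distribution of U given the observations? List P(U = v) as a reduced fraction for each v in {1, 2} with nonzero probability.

P(U=1) = 13/50, P(U=2) = 37/50

Enumerate traces; 36 have nonzero weight after conditioning:
  (W=1, Y=1, U=2, X=1, Z=0) weight 1/48
  (W=1, Y=1, U=2, X=1, Z=1) weight 1/72
  (W=1, Y=1, U=2, X=1, Z=2) weight 1/48
  (W=1, Y=1, U=2, X=2, Z=0) weight 1/48
  (W=1, Y=1, U=2, X=2, Z=1) weight 1/72
  (W=1, Y=1, U=2, X=2, Z=2) weight 1/48
  (W=1, Y=2, U=1, X=1, Z=0) weight 1/192
  (W=1, Y=2, U=1, X=1, Z=1) weight 1/288
  … 28 more
Group by U:
  weight(U=1) = 13/126
  weight(U=2) = 37/126
Total weight = 13/126 + 37/126 = 25/63
P(U=1 | obs) = 13/126 / 25/63 = 13/50
P(U=2 | obs) = 37/126 / 25/63 = 37/50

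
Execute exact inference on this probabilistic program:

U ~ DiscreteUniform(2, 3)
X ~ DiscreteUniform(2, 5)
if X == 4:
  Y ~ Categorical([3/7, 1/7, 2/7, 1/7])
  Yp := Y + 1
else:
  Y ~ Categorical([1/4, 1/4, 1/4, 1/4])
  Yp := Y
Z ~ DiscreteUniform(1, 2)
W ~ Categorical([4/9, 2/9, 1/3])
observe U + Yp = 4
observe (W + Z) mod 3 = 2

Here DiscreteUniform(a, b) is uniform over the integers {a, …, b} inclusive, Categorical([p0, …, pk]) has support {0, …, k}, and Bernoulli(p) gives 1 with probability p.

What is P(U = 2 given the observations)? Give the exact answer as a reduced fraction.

P(U = 2 | obs) = 25/58

Enumerate traces; 16 have nonzero weight after conditioning:
  (U=2, X=2, Y=2, Z=1, W=1) weight 1/288
  (U=2, X=2, Y=2, Z=2, W=0) weight 1/144
  (U=2, X=3, Y=2, Z=1, W=1) weight 1/288
  (U=2, X=3, Y=2, Z=2, W=0) weight 1/144
  (U=2, X=4, Y=1, Z=1, W=1) weight 1/504
  (U=2, X=4, Y=1, Z=2, W=0) weight 1/252
  (U=2, X=5, Y=2, Z=1, W=1) weight 1/288
  (U=2, X=5, Y=2, Z=2, W=0) weight 1/144
  (U=3, X=2, Y=1, Z=1, W=1) weight 1/288
  … 7 more
Group by U:
  weight(U=2) = 25/672
  weight(U=3) = 11/224
Total weight = 25/672 + 11/224 = 29/336
P(U=2 | obs) = 25/672 / 29/336 = 25/58
P(U=3 | obs) = 11/224 / 29/336 = 33/58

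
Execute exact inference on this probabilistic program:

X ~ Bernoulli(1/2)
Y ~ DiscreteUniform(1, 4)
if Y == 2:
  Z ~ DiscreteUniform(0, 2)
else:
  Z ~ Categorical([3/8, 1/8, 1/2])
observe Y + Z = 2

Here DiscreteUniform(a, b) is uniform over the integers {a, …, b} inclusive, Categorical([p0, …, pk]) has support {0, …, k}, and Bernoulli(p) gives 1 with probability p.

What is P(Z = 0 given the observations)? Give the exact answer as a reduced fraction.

Enumerate traces; 4 have nonzero weight after conditioning:
  (X=0, Y=1, Z=1) weight 1/64
  (X=0, Y=2, Z=0) weight 1/24
  (X=1, Y=1, Z=1) weight 1/64
  (X=1, Y=2, Z=0) weight 1/24
Group by Z:
  weight(Z=0) = 1/12
  weight(Z=1) = 1/32
Total weight = 1/12 + 1/32 = 11/96
P(Z=0 | obs) = 1/12 / 11/96 = 8/11
P(Z=1 | obs) = 1/32 / 11/96 = 3/11

P(Z = 0 | obs) = 8/11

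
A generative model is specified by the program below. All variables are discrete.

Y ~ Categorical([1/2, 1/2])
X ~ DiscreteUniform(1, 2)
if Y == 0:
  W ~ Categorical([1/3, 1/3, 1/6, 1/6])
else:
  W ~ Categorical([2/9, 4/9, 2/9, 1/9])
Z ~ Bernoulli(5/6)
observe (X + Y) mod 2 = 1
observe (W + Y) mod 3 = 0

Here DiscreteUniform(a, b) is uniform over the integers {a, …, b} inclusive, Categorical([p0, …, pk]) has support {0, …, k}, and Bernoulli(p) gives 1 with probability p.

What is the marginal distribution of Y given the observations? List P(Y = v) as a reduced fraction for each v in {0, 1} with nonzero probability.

P(Y=0) = 9/13, P(Y=1) = 4/13

Enumerate traces; 6 have nonzero weight after conditioning:
  (Y=0, X=1, W=0, Z=0) weight 1/72
  (Y=0, X=1, W=0, Z=1) weight 5/72
  (Y=0, X=1, W=3, Z=0) weight 1/144
  (Y=0, X=1, W=3, Z=1) weight 5/144
  (Y=1, X=2, W=2, Z=0) weight 1/108
  (Y=1, X=2, W=2, Z=1) weight 5/108
Group by Y:
  weight(Y=0) = 1/8
  weight(Y=1) = 1/18
Total weight = 1/8 + 1/18 = 13/72
P(Y=0 | obs) = 1/8 / 13/72 = 9/13
P(Y=1 | obs) = 1/18 / 13/72 = 4/13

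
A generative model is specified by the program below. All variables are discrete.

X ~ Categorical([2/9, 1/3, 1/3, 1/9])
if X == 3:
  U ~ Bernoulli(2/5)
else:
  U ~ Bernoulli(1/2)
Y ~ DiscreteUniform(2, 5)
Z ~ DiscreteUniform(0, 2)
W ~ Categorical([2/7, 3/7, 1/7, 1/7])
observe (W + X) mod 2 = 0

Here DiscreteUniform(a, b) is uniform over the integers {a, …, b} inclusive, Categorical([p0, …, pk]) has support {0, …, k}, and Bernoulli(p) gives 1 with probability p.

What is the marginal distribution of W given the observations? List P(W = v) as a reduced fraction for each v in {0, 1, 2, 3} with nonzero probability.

P(W=0) = 10/31, P(W=1) = 12/31, P(W=2) = 5/31, P(W=3) = 4/31

Enumerate traces; 192 have nonzero weight after conditioning:
  (X=0, U=0, Y=2, Z=0, W=0) weight 1/378
  (X=0, U=0, Y=2, Z=0, W=2) weight 1/756
  (X=0, U=0, Y=2, Z=1, W=0) weight 1/378
  (X=0, U=0, Y=2, Z=1, W=2) weight 1/756
  (X=0, U=0, Y=2, Z=2, W=0) weight 1/378
  (X=0, U=0, Y=2, Z=2, W=2) weight 1/756
  (X=0, U=0, Y=3, Z=0, W=0) weight 1/378
  (X=0, U=0, Y=3, Z=0, W=2) weight 1/756
  (X=1, U=0, Y=2, Z=0, W=1) weight 1/168
  (X=1, U=0, Y=2, Z=0, W=3) weight 1/504
  … 182 more
Group by W:
  weight(W=0) = 10/63
  weight(W=1) = 4/21
  weight(W=2) = 5/63
  weight(W=3) = 4/63
Total weight = 10/63 + 4/21 + 5/63 + 4/63 = 31/63
P(W=0 | obs) = 10/63 / 31/63 = 10/31
P(W=1 | obs) = 4/21 / 31/63 = 12/31
P(W=2 | obs) = 5/63 / 31/63 = 5/31
P(W=3 | obs) = 4/63 / 31/63 = 4/31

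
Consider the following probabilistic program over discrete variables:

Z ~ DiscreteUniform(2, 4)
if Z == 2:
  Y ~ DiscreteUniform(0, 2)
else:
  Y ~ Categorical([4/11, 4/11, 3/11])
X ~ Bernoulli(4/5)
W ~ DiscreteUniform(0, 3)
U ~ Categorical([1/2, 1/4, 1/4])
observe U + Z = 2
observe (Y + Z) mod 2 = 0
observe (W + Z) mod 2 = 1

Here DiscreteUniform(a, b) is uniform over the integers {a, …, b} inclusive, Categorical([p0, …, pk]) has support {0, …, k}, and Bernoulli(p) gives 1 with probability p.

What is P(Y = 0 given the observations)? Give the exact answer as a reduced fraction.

P(Y = 0 | obs) = 1/2

Enumerate traces; 8 have nonzero weight after conditioning:
  (Z=2, Y=0, X=0, W=1, U=0) weight 1/360
  (Z=2, Y=0, X=0, W=3, U=0) weight 1/360
  (Z=2, Y=0, X=1, W=1, U=0) weight 1/90
  (Z=2, Y=0, X=1, W=3, U=0) weight 1/90
  (Z=2, Y=2, X=0, W=1, U=0) weight 1/360
  (Z=2, Y=2, X=0, W=3, U=0) weight 1/360
  (Z=2, Y=2, X=1, W=1, U=0) weight 1/90
  (Z=2, Y=2, X=1, W=3, U=0) weight 1/90
Group by Y:
  weight(Y=0) = 1/36
  weight(Y=2) = 1/36
Total weight = 1/36 + 1/36 = 1/18
P(Y=0 | obs) = 1/36 / 1/18 = 1/2
P(Y=2 | obs) = 1/36 / 1/18 = 1/2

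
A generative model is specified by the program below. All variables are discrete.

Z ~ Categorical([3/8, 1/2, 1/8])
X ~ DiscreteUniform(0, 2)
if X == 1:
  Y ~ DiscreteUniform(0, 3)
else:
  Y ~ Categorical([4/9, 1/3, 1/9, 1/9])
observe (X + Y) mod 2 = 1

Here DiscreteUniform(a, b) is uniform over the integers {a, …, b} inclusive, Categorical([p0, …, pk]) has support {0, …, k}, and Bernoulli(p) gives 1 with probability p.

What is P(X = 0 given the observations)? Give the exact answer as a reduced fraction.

P(X = 0 | obs) = 8/25

Enumerate traces; 18 have nonzero weight after conditioning:
  (Z=0, X=0, Y=1) weight 1/24
  (Z=0, X=0, Y=3) weight 1/72
  (Z=0, X=1, Y=0) weight 1/32
  (Z=0, X=1, Y=2) weight 1/32
  (Z=0, X=2, Y=1) weight 1/24
  (Z=0, X=2, Y=3) weight 1/72
  (Z=1, X=0, Y=1) weight 1/18
  (Z=1, X=0, Y=3) weight 1/54
  … 10 more
Group by X:
  weight(X=0) = 4/27
  weight(X=1) = 1/6
  weight(X=2) = 4/27
Total weight = 4/27 + 1/6 + 4/27 = 25/54
P(X=0 | obs) = 4/27 / 25/54 = 8/25
P(X=1 | obs) = 1/6 / 25/54 = 9/25
P(X=2 | obs) = 4/27 / 25/54 = 8/25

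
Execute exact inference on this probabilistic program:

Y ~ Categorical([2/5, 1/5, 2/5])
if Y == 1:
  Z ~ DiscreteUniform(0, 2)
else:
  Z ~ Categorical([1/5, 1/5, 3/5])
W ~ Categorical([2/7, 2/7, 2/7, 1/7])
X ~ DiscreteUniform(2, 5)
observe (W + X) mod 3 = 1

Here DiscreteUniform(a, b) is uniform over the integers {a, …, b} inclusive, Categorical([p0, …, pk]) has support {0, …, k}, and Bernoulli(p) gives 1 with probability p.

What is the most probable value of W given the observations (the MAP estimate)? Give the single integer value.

argmax_v P(W = v | obs) = 2

Enumerate traces; 45 have nonzero weight after conditioning:
  (Y=0, Z=0, W=0, X=4) weight 1/175
  (Y=0, Z=0, W=1, X=3) weight 1/175
  (Y=0, Z=0, W=2, X=2) weight 1/175
  (Y=0, Z=0, W=2, X=5) weight 1/175
  (Y=0, Z=0, W=3, X=4) weight 1/350
  (Y=0, Z=1, W=0, X=4) weight 1/175
  (Y=0, Z=1, W=1, X=3) weight 1/175
  (Y=0, Z=1, W=2, X=2) weight 1/175
  … 37 more
Group by W:
  weight(W=0) = 1/14
  weight(W=1) = 1/14
  weight(W=2) = 1/7
  weight(W=3) = 1/28
Total weight = 1/14 + 1/14 + 1/7 + 1/28 = 9/28
P(W=0 | obs) = 1/14 / 9/28 = 2/9
P(W=1 | obs) = 1/14 / 9/28 = 2/9
P(W=2 | obs) = 1/7 / 9/28 = 4/9
P(W=3 | obs) = 1/28 / 9/28 = 1/9
argmax = 2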